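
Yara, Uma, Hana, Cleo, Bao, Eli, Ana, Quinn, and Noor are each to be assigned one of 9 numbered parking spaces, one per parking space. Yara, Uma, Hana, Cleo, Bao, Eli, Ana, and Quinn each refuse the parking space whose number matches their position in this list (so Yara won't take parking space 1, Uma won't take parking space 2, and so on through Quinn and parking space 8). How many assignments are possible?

Let Aᵢ (for 1 ≤ i ≤ 8) be the placements that put person i in their forbidden parking space. Any j of these fix j positions, leaving (9−j)! ways to fill the rest, and there are C(8,j) ways to pick which j.
By inclusion–exclusion, the number of valid placements is Σ_{j=0}^{8} (−1)^j C(8,j)·(9−j)!.
Computing: 362880 − 322560 + 141120 − 40320 + 8400 − 1344 + 168 − 16 + 1 = 148329.

148329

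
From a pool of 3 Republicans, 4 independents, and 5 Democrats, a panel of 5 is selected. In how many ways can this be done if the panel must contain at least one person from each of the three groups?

590

Total 5-person selections from all 12: C(12,5) = 792.
Selections missing a whole group: no Republicans → C(9,5) = 126; no independents → C(8,5) = 56; no Democrats → C(7,5) = 21.
Add back selections omitting two groups (i.e. drawn from a single group): C(3,5) + C(4,5) + C(5,5) = 1.
By inclusion–exclusion: 792 − 203 + 1 = 590.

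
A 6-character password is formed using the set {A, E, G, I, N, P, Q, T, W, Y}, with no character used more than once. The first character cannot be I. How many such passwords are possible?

136080

The first character has 10−1 = 9 choices (anything except I).
The remaining 5 characters are filled from the other 9 symbols without repetition: 9 × 8 × 7 × 6 × 5 = 15120.
Total: 9 × 15120 = 136080.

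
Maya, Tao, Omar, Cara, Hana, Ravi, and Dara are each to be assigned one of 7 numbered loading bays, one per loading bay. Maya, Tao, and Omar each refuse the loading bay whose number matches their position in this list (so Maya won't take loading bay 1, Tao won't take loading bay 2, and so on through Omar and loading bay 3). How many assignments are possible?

Let Aᵢ (for i ∈ {1, 2, 3}) be the placements that put person i in their forbidden loading bay. Any j of these fix j positions, leaving (7−j)! ways to fill the rest, and there are C(3,j) ways to pick which j.
By inclusion–exclusion, the number of valid placements is Σ_{j=0}^{3} (−1)^j C(3,j)·(7−j)!.
Computing: 5040 − 2160 + 360 − 24 = 3216.

3216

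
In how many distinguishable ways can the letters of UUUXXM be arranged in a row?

UUUXXM has 6 letters with U appearing 3 times and X appearing twice.
Dividing 6! = 720 by 3!·2! = 12 for the repeated letters gives 60.

60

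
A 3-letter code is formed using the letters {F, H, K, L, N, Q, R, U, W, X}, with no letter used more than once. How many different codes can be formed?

720

With no repetition, fill the 3 letters in order: 10 choices, then 9, down to 8.
10 × 9 × 8 = 720.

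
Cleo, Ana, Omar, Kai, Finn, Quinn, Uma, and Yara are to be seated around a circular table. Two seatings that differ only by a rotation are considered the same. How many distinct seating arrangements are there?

5040

Around a circle, 8 distinct people have 8!/8 = (7)! = 5040 rotationally distinct seatings.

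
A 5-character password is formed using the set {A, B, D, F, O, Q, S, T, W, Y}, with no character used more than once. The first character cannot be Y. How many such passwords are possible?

27216

The first character has 10−1 = 9 choices (anything except Y).
The remaining 4 characters are filled from the other 9 symbols without repetition: 9 × 8 × 7 × 6 = 3024.
Total: 9 × 3024 = 27216.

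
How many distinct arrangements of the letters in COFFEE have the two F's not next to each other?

There are 6!/(2!·2!) = 180 arrangements of COFFEE in total.
If the two F's are adjacent, glue them into one block, leaving 5 items to arrange: (5)!/(2!) = 60 ways.
Subtracting, 180 − 60 = 120 arrangements keep the F's apart.

120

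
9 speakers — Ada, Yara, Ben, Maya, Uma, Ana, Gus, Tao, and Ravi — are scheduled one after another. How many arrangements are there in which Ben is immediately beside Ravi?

80640

Place the 7 others and the Ben-Ravi pair as 8 objects in a line; the pair has 2 internal arrangements.
That gives 2 × 8! = 2 × 40320 = 80640.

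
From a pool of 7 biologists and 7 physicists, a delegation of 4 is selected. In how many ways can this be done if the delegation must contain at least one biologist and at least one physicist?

Unrestricted: C(14,4) = 1001 ways to pick any 4 of the 14.
Selections missing a whole group: no biologists → C(7,4) = 35; no physicists → C(7,4) = 35.
Both groups omitted at once is impossible, so 1001 − 70 = 931.

931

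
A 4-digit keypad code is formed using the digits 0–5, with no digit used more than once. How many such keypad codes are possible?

Choose and order 4 of the 6 symbols: the first digit has 6 options, the next 5, then 4, 3.
6 × 5 × 4 × 3 = 360.

360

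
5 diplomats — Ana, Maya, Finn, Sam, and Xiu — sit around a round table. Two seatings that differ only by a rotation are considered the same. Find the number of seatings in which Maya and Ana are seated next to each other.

12

Glue Maya and Ana into a block (2 internal orders). Seating 4 units around a circle gives (3)! arrangements.
So 2 × (3)! = 2 × 6 = 12.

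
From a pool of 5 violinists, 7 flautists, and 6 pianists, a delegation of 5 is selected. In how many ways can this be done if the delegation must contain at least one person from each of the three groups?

Unrestricted: C(18,5) = 8568 ways to pick any 5 of the 18.
Selections missing a whole group: no violinists → C(13,5) = 1287; no flautists → C(11,5) = 462; no pianists → C(12,5) = 792.
Add back selections omitting two groups (i.e. drawn from a single group): C(5,5) + C(7,5) + C(6,5) = 28.
By inclusion–exclusion: 8568 − 2541 + 28 = 6055.

6055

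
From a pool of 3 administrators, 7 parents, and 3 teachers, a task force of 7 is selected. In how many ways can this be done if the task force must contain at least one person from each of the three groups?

With no constraint there are C(13,7) = 1716 possible selections.
Selections missing a whole group: no administrators → C(10,7) = 120; no parents → C(6,7) = 0; no teachers → C(10,7) = 120.
Add back selections omitting two groups (i.e. drawn from a single group): C(3,7) + C(7,7) + C(3,7) = 1.
By inclusion–exclusion: 1716 − 240 + 1 = 1477.

1477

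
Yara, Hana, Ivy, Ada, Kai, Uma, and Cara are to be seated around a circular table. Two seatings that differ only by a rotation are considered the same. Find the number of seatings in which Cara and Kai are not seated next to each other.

480

All circular seatings of 7 people number (6)! = 720.
Seatings with Cara beside Kai: treat them as a block with 2 internal orders, giving 2 × (5)! = 240.
Subtracting, 720 − 240 = 480.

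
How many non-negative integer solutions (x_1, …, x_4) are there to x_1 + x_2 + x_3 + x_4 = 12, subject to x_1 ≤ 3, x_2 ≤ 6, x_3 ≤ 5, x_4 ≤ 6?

112

Ignoring the caps, the number of non-negative solutions to x_1+…+x_4 = 12 is C(15,3) = 455.
Subtract solutions that violate a single cap (substitute x_i' = x_i − (cap_i+1)): x_1 ≥ 4 gives C(11,3) = 165; x_2 ≥ 7 gives C(8,3) = 56; x_3 ≥ 6 gives C(9,3) = 84; x_4 ≥ 7 gives C(8,3) = 56. Together 361.
Add back pairs where two caps are both exceeded: 4 + 10 + 4 + 0 + 0 + 0 = 18.
By inclusion–exclusion the count is 455 − 361 + 18 = 112.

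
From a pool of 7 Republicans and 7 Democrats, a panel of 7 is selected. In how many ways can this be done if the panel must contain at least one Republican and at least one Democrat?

3430

Total 7-person selections from all 14: C(14,7) = 3432.
Selections missing a whole group: no Republicans → C(7,7) = 1; no Democrats → C(7,7) = 1.
Both groups omitted at once is impossible, so 3432 − 2 = 3430.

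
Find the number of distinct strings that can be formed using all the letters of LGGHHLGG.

420

The 8 letters of LGGHHLGG have repeats: G appearing 4 times, H appearing twice, and L appearing twice.
Dividing 8! = 40320 by 4!·2!·2! = 96 for the repeated letters gives 420.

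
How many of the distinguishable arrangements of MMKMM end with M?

With the last slot taken by M, it remains to arrange the other 4 letters (MKMM).
Those 4 letters have M appearing 3 times, giving (4)!/(3!) = 4.

4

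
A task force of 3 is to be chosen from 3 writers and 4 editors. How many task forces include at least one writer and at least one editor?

Unrestricted: C(7,3) = 35 ways to pick any 3 of the 7.
Selections missing a whole group: no writers → C(4,3) = 4; no editors → C(3,3) = 1.
Both groups omitted at once is impossible, so 35 − 5 = 30.

30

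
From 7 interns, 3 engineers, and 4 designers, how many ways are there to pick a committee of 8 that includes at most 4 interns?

2114

Split by how many interns are chosen (0 through 4).
Sum: C(7,0)·C(7,8) + C(7,1)·C(7,7) + C(7,2)·C(7,6) + C(7,3)·C(7,5) + C(7,4)·C(7,4) = 0 + 7 + 147 + 735 + 1225 = 2114.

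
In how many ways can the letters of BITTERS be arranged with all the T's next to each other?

Treat the 2 copies of T as a single block. The multiset to arrange is then {TT, B, E, I, R, S}, 6 items in all.
All 6 items are distinct, so there are (6)! = 720 arrangements.

720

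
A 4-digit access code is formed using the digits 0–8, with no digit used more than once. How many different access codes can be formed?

This is a permutation of 4 out of 9: P(9,4) = 9!/5!.
That product is 9 × 8 × 7 × 6 = 3024.

3024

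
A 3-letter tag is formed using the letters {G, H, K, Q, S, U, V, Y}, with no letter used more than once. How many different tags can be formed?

Choose and order 3 of the 8 symbols: the first letter has 8 options, the next 7, then 6.
That product is 8 × 7 × 6 = 336.

336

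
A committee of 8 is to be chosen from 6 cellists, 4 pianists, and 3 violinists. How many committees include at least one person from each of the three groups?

1233

Total 8-person selections from all 13: C(13,8) = 1287.
Selections missing a whole group: no cellists → C(7,8) = 0; no pianists → C(9,8) = 9; no violinists → C(10,8) = 45.
Add back selections omitting two groups (i.e. drawn from a single group): C(6,8) + C(4,8) + C(3,8) = 0.
By inclusion–exclusion: 1287 − 54 + 0 = 1233.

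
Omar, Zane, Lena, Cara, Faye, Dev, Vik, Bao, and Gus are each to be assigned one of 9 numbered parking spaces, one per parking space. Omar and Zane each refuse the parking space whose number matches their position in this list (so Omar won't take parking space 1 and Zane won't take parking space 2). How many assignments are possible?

Let Aᵢ (for i ∈ {1, 2}) be the placements that put person i in their forbidden parking space. Any j of these fix j positions, leaving (9−j)! ways to fill the rest, and there are C(2,j) ways to pick which j.
By inclusion–exclusion, the number of valid placements is Σ_{j=0}^{2} (−1)^j C(2,j)·(9−j)!.
Computing: 362880 − 80640 + 5040 = 287280.

287280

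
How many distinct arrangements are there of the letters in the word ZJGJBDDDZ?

ZJGJBDDDZ has 9 letters with D appearing 3 times, J appearing twice, and Z appearing twice.
The number of distinct arrangements is 9!/(3!·2!·2!) = 362880/24 = 15120.

15120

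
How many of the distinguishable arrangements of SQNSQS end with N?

With the last slot taken by N, it remains to arrange the other 5 letters (SQSQS).
Those 5 letters have Q appearing twice and S appearing 3 times, giving (5)!/(3!·2!) = 10.

10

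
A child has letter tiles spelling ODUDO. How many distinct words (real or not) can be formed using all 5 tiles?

Letter multiplicities in ODUDO: D×2, O×2, U×1.
Dividing 5! = 120 by 2!·2! = 4 for the repeated letters gives 30.

30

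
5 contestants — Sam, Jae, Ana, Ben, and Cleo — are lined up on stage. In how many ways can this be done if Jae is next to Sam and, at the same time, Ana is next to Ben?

24

Treat {Jae,Sam} as one block (2 orders) and {Ana,Ben} as another (2 orders).
That leaves 3 units to arrange: 2 × 2 × 3! = 4 × 6 = 24.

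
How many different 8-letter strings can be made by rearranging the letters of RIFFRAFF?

840

The 8 letters of RIFFRAFF have repeats: F appearing 4 times and R appearing twice.
Dividing 8! = 40320 by 4!·2! = 48 for the repeated letters gives 840.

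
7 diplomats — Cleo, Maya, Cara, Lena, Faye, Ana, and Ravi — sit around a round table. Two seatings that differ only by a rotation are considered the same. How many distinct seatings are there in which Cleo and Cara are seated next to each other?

240

Glue Cleo and Cara into a block (2 internal orders). Seating 6 units around a circle gives (5)! arrangements.
So 2 × (5)! = 2 × 120 = 240.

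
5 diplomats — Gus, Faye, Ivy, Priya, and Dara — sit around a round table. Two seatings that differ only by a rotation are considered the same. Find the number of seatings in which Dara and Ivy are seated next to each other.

12

Glue Dara and Ivy into a block (2 internal orders). Seating 4 units around a circle gives (3)! arrangements.
So 2 × (3)! = 2 × 6 = 12.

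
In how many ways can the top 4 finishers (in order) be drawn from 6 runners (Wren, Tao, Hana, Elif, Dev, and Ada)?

There are 6 choices for 1st place, 5 for 2nd, and so on down to 3 for position 4.
That gives 6 × 5 × 4 × 3 = 360.

360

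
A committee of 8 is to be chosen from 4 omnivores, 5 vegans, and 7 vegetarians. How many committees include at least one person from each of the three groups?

12201

Total 8-person selections from all 16: C(16,8) = 12870.
Subtract selections that omit an entire group: no omnivores → C(12,8) = 495; no vegans → C(11,8) = 165; no vegetarians → C(9,8) = 9.
Add back selections omitting two groups (i.e. drawn from a single group): C(4,8) + C(5,8) + C(7,8) = 0.
By inclusion–exclusion: 12870 − 669 + 0 = 12201.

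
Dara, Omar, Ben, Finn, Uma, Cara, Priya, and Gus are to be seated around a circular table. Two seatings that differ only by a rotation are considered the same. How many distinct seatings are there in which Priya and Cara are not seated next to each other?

All circular seatings of 8 people number (7)! = 5040.
Those with Priya next to Cara: fuse the pair into one unit and seat 7 units around a circle — 2·(6)! = 1440.
Subtracting, 5040 − 1440 = 3600.

3600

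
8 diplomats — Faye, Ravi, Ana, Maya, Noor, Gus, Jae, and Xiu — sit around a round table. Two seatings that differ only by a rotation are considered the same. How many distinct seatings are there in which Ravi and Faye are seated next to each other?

Glue Ravi and Faye into a block (2 internal orders). Seating 7 units around a circle gives (6)! arrangements.
So 2 × (6)! = 2 × 720 = 1440.

1440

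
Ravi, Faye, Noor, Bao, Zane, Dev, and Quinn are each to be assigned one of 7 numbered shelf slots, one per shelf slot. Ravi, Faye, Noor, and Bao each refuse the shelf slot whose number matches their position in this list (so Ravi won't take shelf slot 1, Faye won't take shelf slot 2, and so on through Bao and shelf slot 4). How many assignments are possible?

2790

Let Aᵢ (for 1 ≤ i ≤ 4) be the placements that put person i in their forbidden shelf slot. Any j of these fix j positions, leaving (7−j)! ways to fill the rest, and there are C(4,j) ways to pick which j.
By inclusion–exclusion, the number of valid placements is Σ_{j=0}^{4} (−1)^j C(4,j)·(7−j)!.
Computing: 5040 − 2880 + 720 − 96 + 6 = 2790.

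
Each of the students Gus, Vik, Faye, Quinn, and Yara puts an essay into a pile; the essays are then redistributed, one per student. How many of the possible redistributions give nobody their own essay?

44

Let Aᵢ be the assignments in which student i gets their own essay. We want the size of the complement of A₁∪…∪A_5.
By inclusion–exclusion this is Σ_{j=0}^{5} (−1)^j C(5,j)·(5−j)!.
Computing: 120 − 120 + 60 − 20 + 5 − 1 = 44.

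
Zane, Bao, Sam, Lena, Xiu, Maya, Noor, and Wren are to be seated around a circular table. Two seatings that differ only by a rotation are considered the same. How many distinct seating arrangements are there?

Around a circle, 8 distinct people have 8!/8 = (7)! = 5040 rotationally distinct seatings.

5040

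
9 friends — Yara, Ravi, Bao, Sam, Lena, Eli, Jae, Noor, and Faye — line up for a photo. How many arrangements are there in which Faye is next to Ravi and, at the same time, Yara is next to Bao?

20160

Treat {Faye,Ravi} as one block (2 orders) and {Yara,Bao} as another (2 orders).
That leaves 7 units to arrange: 2 × 2 × 7! = 4 × 5040 = 20160.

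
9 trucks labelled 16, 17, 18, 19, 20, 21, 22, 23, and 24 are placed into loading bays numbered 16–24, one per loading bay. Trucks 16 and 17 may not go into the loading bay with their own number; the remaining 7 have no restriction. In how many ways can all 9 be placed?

287280

Let Aᵢ (for i ∈ {16, 17}) be the placements that put truck i in its forbidden loading bay. Any j of these fix j positions, leaving (9−j)! ways to fill the rest, and there are C(2,j) ways to pick which j.
By inclusion–exclusion, the number of valid placements is Σ_{j=0}^{2} (−1)^j C(2,j)·(9−j)!.
Computing: 362880 − 80640 + 5040 = 287280.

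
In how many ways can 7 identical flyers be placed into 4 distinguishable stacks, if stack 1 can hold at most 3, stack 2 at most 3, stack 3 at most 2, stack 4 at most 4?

Ignoring the caps, the number of non-negative solutions to x_1+…+x_4 = 7 is C(10,3) = 120.
Subtract solutions that violate a single cap (substitute x_i' = x_i − (cap_i+1)): x_1 ≥ 4 gives C(6,3) = 20; x_2 ≥ 4 gives C(6,3) = 20; x_3 ≥ 3 gives C(7,3) = 35; x_4 ≥ 5 gives C(5,3) = 10. Together 85.
Add back pairs where two caps are both exceeded: 0 + 1 + 0 + 1 + 0 + 0 = 2.
By inclusion–exclusion the count is 120 − 85 + 2 = 37.

37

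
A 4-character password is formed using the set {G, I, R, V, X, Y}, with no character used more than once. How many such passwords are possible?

This is a permutation of 4 out of 6: P(6,4) = 6!/2!.
6 × 5 × 4 × 3 = 360.

360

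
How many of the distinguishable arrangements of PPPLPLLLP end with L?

Fix L in the last position and arrange the remaining 8 letters.
Those 8 letters have L appearing 3 times and P appearing 5 times, giving (8)!/(5!·3!) = 56.

56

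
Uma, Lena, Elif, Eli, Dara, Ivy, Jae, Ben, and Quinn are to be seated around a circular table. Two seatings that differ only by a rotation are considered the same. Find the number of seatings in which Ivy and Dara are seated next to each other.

10080

Glue Ivy and Dara into a block (2 internal orders). Seating 8 units around a circle gives (7)! arrangements.
So 2 × (7)! = 2 × 5040 = 10080.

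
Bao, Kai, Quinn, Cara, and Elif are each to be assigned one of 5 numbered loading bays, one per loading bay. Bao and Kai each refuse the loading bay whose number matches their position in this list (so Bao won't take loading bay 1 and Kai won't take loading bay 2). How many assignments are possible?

Let Aᵢ (for i ∈ {1, 2}) be the placements that put person i in their forbidden loading bay. Any j of these fix j positions, leaving (5−j)! ways to fill the rest, and there are C(2,j) ways to pick which j.
By inclusion–exclusion, the number of valid placements is Σ_{j=0}^{2} (−1)^j C(2,j)·(5−j)!.
Computing: 120 − 48 + 6 = 78.

78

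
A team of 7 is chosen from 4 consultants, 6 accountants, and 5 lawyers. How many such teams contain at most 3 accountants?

Split by how many accountants are chosen (0 through 3).
Sum: C(6,0)·C(9,7) + C(6,1)·C(9,6) + C(6,2)·C(9,5) + C(6,3)·C(9,4) = 36 + 504 + 1890 + 2520 = 4950.

4950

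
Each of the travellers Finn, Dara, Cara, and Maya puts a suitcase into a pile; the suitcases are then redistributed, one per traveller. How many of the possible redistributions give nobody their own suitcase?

9

Count assignments avoiding every fixed point. For any j of the 4 travellers fixed to their own suitcase, the other 4−j can be arranged in (4−j)! ways.
By inclusion–exclusion this is Σ_{j=0}^{4} (−1)^j C(4,j)·(4−j)!.
Computing: 24 − 24 + 12 − 4 + 1 = 9.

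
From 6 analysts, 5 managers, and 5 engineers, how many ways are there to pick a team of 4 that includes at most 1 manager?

Split by how many managers are chosen (0 through 1).
Sum: C(5,0)·C(11,4) + C(5,1)·C(11,3) = 330 + 825 = 1155.

1155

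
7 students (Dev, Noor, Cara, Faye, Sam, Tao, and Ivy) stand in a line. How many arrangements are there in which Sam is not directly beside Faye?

3600

There are 7! = 5040 arrangements in all. If Sam and Faye are adjacent, merging them into one block gives 2·(6)! = 1440 arrangements.
So 5040 − 1440 = 3600 arrangements keep them apart.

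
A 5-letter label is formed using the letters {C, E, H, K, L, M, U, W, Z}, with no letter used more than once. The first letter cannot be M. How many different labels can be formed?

The first letter has 9−1 = 8 choices (anything except M).
The remaining 4 letters are filled from the other 8 symbols without repetition: 8 × 7 × 6 × 5 = 1680.
Total: 8 × 1680 = 13440.

13440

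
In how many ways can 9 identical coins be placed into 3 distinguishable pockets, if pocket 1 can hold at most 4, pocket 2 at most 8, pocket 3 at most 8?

By stars and bars, unrestricted non-negative solutions to x_1+…+x_3 = 9 number C(9+2,2) = 55.
Subtract solutions that violate a single cap (substitute x_i' = x_i − (cap_i+1)): x_1 ≥ 5 gives C(6,2) = 15; x_2 ≥ 9 gives C(2,2) = 1; x_3 ≥ 9 gives C(2,2) = 1. Together 17.
No two caps can be exceeded simultaneously, so the pair terms are all 0.
By inclusion–exclusion the count is 55 − 17 + 0 = 38.

38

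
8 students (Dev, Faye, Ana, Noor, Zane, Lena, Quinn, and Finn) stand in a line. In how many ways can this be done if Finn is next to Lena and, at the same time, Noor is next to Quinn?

Treat {Finn,Lena} as one block (2 orders) and {Noor,Quinn} as another (2 orders).
That leaves 6 units to arrange: 2 × 2 × 6! = 4 × 720 = 2880.

2880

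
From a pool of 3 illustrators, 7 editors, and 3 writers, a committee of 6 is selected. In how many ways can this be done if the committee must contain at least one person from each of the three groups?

With no constraint there are C(13,6) = 1716 possible selections.
Selections missing a whole group: no illustrators → C(10,6) = 210; no editors → C(6,6) = 1; no writers → C(10,6) = 210.
Add back selections omitting two groups (i.e. drawn from a single group): C(3,6) + C(7,6) + C(3,6) = 7.
By inclusion–exclusion: 1716 − 421 + 7 = 1302.

1302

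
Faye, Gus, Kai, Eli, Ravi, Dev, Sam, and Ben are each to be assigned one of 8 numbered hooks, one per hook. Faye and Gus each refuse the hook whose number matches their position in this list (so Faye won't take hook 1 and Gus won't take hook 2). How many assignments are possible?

Let Aᵢ (for i ∈ {1, 2}) be the placements that put person i in their forbidden hook. Any j of these fix j positions, leaving (8−j)! ways to fill the rest, and there are C(2,j) ways to pick which j.
By inclusion–exclusion, the number of valid placements is Σ_{j=0}^{2} (−1)^j C(2,j)·(8−j)!.
Computing: 40320 − 10080 + 720 = 30960.

30960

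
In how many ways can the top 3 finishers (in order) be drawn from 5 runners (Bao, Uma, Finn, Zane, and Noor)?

60

This is an ordered selection of 3 from 5: P(5,3).
That gives 5 × 4 × 3 = 60.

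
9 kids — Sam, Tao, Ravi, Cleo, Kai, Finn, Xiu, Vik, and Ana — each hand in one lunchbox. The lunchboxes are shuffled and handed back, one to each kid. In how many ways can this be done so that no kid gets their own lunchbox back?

133496

This is the derangement count D_9: permutations of 9 items with no fixed point.
By inclusion–exclusion this is Σ_{j=0}^{9} (−1)^j C(9,j)·(9−j)!.
Computing: 362880 − 362880 + 181440 − 60480 + 15120 − 3024 + 504 − 72 + 9 − 1 = 133496.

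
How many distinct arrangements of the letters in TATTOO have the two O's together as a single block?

20

Treat the 2 copies of O as a single block. The multiset to arrange is then {OO, A, T, T, T}, 5 items in all.
That gives (5)!/(3!) = 20 arrangements.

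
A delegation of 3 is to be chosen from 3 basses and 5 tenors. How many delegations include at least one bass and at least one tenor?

45

Unrestricted: C(8,3) = 56 ways to pick any 3 of the 8.
Subtract selections that omit an entire group: no basses → C(5,3) = 10; no tenors → C(3,3) = 1.
Both groups omitted at once is impossible, so 56 − 11 = 45.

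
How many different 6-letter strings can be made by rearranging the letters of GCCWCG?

The 6 letters of GCCWCG have repeats: C appearing 3 times and G appearing twice.
The number of distinct arrangements is 6!/(3!·2!) = 720/12 = 60.

60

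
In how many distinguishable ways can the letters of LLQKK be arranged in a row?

30

LLQKK has 5 letters with K appearing twice and L appearing twice.
The number of distinct arrangements is 5!/(2!·2!) = 120/4 = 30.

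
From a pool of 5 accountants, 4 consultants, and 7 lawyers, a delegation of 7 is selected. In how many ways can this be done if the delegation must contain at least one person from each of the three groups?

10283

With no constraint there are C(16,7) = 11440 possible selections.
Selections missing a whole group: no accountants → C(11,7) = 330; no consultants → C(12,7) = 792; no lawyers → C(9,7) = 36.
Add back selections omitting two groups (i.e. drawn from a single group): C(5,7) + C(4,7) + C(7,7) = 1.
By inclusion–exclusion: 11440 − 1158 + 1 = 10283.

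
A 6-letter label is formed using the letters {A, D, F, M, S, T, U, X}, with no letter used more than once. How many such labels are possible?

This is a permutation of 6 out of 8: P(8,6) = 8!/2!.
That product is 8 × 7 × 6 × 5 × 4 × 3 = 20160.

20160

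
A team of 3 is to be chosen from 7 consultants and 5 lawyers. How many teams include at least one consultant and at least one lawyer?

175

Total 3-person selections from all 12: C(12,3) = 220.
Subtract selections that omit an entire group: no consultants → C(5,3) = 10; no lawyers → C(7,3) = 35.
Both groups omitted at once is impossible, so 220 − 45 = 175.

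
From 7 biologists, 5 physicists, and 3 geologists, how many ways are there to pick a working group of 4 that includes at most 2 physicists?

1260

Split by how many physicists are chosen (0 through 2).
Sum: C(5,0)·C(10,4) + C(5,1)·C(10,3) + C(5,2)·C(10,2) = 210 + 600 + 450 = 1260.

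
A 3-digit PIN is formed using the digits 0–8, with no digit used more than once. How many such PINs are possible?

This is a permutation of 3 out of 9: P(9,3) = 9!/6!.
That product is 9 × 8 × 7 = 504.

504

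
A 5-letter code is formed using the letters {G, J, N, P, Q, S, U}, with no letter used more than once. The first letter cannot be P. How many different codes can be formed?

The first letter has 7−1 = 6 choices (anything except P).
The remaining 4 letters are filled from the other 6 symbols without repetition: 6 × 5 × 4 × 3 = 360.
Total: 6 × 360 = 2160.

2160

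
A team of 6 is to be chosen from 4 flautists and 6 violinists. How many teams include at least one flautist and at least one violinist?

Total 6-person selections from all 10: C(10,6) = 210.
Subtract selections that omit an entire group: no flautists → C(6,6) = 1; no violinists → C(4,6) = 0.
Both groups omitted at once is impossible, so 210 − 1 = 209.

209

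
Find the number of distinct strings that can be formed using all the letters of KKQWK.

Letter multiplicities in KKQWK: K×3, Q×1, W×1.
Dividing 5! = 120 by 3! = 6 for the repeated letters gives 20.

20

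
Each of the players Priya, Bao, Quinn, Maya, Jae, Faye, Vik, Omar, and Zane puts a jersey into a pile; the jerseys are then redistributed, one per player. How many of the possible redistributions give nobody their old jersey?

Count assignments avoiding every fixed point. For any j of the 9 players fixed to their old jersey, the other 9−j can be arranged in (9−j)! ways.
By inclusion–exclusion this is Σ_{j=0}^{9} (−1)^j C(9,j)·(9−j)!.
Computing: 362880 − 362880 + 181440 − 60480 + 15120 − 3024 + 504 − 72 + 9 − 1 = 133496.

133496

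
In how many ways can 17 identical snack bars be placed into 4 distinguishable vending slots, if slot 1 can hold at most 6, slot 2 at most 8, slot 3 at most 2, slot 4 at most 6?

Ignoring the caps, the number of non-negative solutions to x_1+…+x_4 = 17 is C(20,3) = 1140.
Subtract solutions that violate a single cap (substitute x_i' = x_i − (cap_i+1)): x_1 ≥ 7 gives C(13,3) = 286; x_2 ≥ 9 gives C(11,3) = 165; x_3 ≥ 3 gives C(17,3) = 680; x_4 ≥ 7 gives C(13,3) = 286. Together 1417.
Add back pairs where two caps are both exceeded: 4 + 120 + 20 + 56 + 4 + 120 = 324.
Subtract triples: 0 + 0 + 1 + 0 = 1.
By inclusion–exclusion the count is 1140 − 1417 + 324 − 1 = 46.

46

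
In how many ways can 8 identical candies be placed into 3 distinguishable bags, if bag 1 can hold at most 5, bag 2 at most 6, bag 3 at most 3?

21

Ignoring the caps, the number of non-negative solutions to x_1+…+x_3 = 8 is C(10,2) = 45.
Subtract solutions that violate a single cap (substitute x_i' = x_i − (cap_i+1)): x_1 ≥ 6 gives C(4,2) = 6; x_2 ≥ 7 gives C(3,2) = 3; x_3 ≥ 4 gives C(6,2) = 15. Together 24.
No two caps can be exceeded simultaneously, so the pair terms are all 0.
By inclusion–exclusion the count is 45 − 24 + 0 = 21.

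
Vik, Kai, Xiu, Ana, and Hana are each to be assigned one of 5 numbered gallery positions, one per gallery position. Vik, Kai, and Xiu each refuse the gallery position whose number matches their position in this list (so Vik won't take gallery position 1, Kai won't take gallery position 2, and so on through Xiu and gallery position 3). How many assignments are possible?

64

Let Aᵢ (for i ∈ {1, 2, 3}) be the placements that put person i in their forbidden gallery position. Any j of these fix j positions, leaving (5−j)! ways to fill the rest, and there are C(3,j) ways to pick which j.
By inclusion–exclusion, the number of valid placements is Σ_{j=0}^{3} (−1)^j C(3,j)·(5−j)!.
Computing: 120 − 72 + 18 − 2 = 64.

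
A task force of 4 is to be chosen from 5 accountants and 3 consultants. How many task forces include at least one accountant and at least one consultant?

Total 4-person selections from all 8: C(8,4) = 70.
Selections missing a whole group: no accountants → C(3,4) = 0; no consultants → C(5,4) = 5.
Both groups omitted at once is impossible, so 70 − 5 = 65.

65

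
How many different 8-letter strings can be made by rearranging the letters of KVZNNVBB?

5040

KVZNNVBB has 8 letters with B appearing twice, N appearing twice, and V appearing twice.
Dividing 8! = 40320 by 2!·2!·2! = 8 for the repeated letters gives 5040.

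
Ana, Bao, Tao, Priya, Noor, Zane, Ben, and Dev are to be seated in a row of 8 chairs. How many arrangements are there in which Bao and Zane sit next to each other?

10080

Treat {Bao, Zane} as a single unit. There are 7 units to order, and the pair itself can be ordered 2 ways.
So the count is 2·(7)! = 10080.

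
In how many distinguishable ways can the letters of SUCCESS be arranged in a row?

The 7 letters of SUCCESS have repeats: C appearing twice and S appearing 3 times.
So there are 7! / (3!·2!) = 420 distinguishable arrangements.

420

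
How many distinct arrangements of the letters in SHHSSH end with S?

With the last slot taken by S, it remains to arrange the other 5 letters (HHSSH).
Those 5 letters have H appearing 3 times and S appearing twice, giving (5)!/(3!·2!) = 10.

10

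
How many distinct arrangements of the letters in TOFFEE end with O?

Fix O in the last position and arrange the remaining 5 letters.
Those 5 letters have E appearing twice and F appearing twice, giving (5)!/(2!·2!) = 30.

30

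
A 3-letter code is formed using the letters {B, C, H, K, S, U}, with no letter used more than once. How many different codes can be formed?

120

With no repetition, fill the 3 letters in order: 6 choices, then 5, down to 4.
That product is 6 × 5 × 4 = 120.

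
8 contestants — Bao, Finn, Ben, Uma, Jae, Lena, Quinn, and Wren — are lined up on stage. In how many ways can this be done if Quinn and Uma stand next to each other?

10080

Place the 6 others and the Quinn-Uma pair as 7 objects in a line; the pair has 2 internal arrangements.
So the count is 2·(7)! = 10080.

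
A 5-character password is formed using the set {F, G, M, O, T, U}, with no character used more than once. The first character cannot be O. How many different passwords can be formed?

600

The first character has 6−1 = 5 choices (anything except O).
The remaining 4 characters are filled from the other 5 symbols without repetition: 5 × 4 × 3 × 2 = 120.
Total: 5 × 120 = 600.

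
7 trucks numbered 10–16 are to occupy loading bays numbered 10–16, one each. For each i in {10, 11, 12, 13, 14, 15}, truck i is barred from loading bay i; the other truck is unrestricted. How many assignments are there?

Let Aᵢ (for 10 ≤ i ≤ 15) be the placements that put truck i in its forbidden loading bay. Any j of these fix j positions, leaving (7−j)! ways to fill the rest, and there are C(6,j) ways to pick which j.
By inclusion–exclusion, the number of valid placements is Σ_{j=0}^{6} (−1)^j C(6,j)·(7−j)!.
Computing: 5040 − 4320 + 1800 − 480 + 90 − 12 + 1 = 2119.

2119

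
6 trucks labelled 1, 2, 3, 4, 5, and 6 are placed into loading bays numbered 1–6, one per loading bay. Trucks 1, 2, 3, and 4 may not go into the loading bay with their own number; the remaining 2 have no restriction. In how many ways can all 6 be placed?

362

Let Aᵢ (for 1 ≤ i ≤ 4) be the placements that put truck i in its forbidden loading bay. Any j of these fix j positions, leaving (6−j)! ways to fill the rest, and there are C(4,j) ways to pick which j.
By inclusion–exclusion, the number of valid placements is Σ_{j=0}^{4} (−1)^j C(4,j)·(6−j)!.
Computing: 720 − 480 + 144 − 24 + 2 = 362.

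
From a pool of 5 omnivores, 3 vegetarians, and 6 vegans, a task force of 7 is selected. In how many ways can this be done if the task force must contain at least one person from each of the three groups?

Unrestricted: C(14,7) = 3432 ways to pick any 7 of the 14.
Selections missing a whole group: no omnivores → C(9,7) = 36; no vegetarians → C(11,7) = 330; no vegans → C(8,7) = 8.
Add back selections omitting two groups (i.e. drawn from a single group): C(5,7) + C(3,7) + C(6,7) = 0.
By inclusion–exclusion: 3432 − 374 + 0 = 3058.

3058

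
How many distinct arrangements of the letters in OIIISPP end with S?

Fix S in the last position and arrange the remaining 6 letters.
Those 6 letters have I appearing 3 times and P appearing twice, giving (6)!/(3!·2!) = 60.

60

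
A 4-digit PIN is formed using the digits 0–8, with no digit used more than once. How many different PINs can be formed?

3024

Choose and order 4 of the 9 symbols: the first digit has 9 options, the next 8, then 7, 6.
9 × 8 × 7 × 6 = 3024.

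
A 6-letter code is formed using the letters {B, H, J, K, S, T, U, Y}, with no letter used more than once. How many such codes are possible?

With no repetition, fill the 6 letters in order: 8 choices, then 7, down to 3.
That product is 8 × 7 × 6 × 5 × 4 × 3 = 20160.

20160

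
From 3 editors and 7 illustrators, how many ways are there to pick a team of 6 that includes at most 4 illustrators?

Split by how many illustrators are chosen (0 through 4).
Sum: C(7,0)·C(3,6) + C(7,1)·C(3,5) + C(7,2)·C(3,4) + C(7,3)·C(3,3) + C(7,4)·C(3,2) = 0 + 0 + 0 + 35 + 105 = 140.

140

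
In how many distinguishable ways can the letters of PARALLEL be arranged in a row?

PARALLEL has 8 letters with A appearing twice and L appearing 3 times.
So there are 8! / (3!·2!) = 3360 distinguishable arrangements.

3360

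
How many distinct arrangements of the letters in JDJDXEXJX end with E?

Fix E in the last position and arrange the remaining 8 letters.
Those 8 letters have D appearing twice, J appearing 3 times, and X appearing 3 times, giving (8)!/(3!·3!·2!) = 560.

560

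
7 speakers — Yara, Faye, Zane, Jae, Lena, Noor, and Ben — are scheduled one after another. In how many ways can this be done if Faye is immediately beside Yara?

Place the 5 others and the Faye-Yara pair as 6 objects in a line; the pair has 2 internal arrangements.
So the count is 2·(6)! = 1440.

1440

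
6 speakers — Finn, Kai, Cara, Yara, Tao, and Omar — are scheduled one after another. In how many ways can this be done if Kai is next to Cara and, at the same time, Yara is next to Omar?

Treat {Kai,Cara} as one block (2 orders) and {Yara,Omar} as another (2 orders).
That leaves 4 units to arrange: 2 × 2 × 4! = 4 × 24 = 96.

96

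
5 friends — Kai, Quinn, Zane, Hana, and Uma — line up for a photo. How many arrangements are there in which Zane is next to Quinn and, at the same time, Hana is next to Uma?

24

Treat {Zane,Quinn} as one block (2 orders) and {Hana,Uma} as another (2 orders).
That leaves 3 units to arrange: 2 × 2 × 3! = 4 × 6 = 24.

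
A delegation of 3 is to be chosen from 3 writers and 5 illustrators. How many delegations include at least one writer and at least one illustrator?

Total 3-person selections from all 8: C(8,3) = 56.
Selections missing a whole group: no writers → C(5,3) = 10; no illustrators → C(3,3) = 1.
Both groups omitted at once is impossible, so 56 − 11 = 45.

45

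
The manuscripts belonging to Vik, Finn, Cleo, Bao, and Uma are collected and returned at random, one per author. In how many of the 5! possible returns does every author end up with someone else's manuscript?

44

Let Aᵢ be the assignments in which author i gets their own manuscript. We want the size of the complement of A₁∪…∪A_5.
By inclusion–exclusion this is Σ_{j=0}^{5} (−1)^j C(5,j)·(5−j)!.
Computing: 120 − 120 + 60 − 20 + 5 − 1 = 44.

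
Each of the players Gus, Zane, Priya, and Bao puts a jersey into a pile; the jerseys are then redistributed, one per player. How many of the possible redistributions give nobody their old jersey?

9

Let Aᵢ be the assignments in which player i gets their old jersey. We want the size of the complement of A₁∪…∪A_4.
By inclusion–exclusion this is Σ_{j=0}^{4} (−1)^j C(4,j)·(4−j)!.
Computing: 24 − 24 + 12 − 4 + 1 = 9.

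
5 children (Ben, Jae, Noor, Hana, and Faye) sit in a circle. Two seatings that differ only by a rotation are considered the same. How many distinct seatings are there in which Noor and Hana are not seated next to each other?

All circular seatings of 5 people number (4)! = 24.
Seatings with Noor beside Hana: treat them as a block with 2 internal orders, giving 2 × (3)! = 12.
Subtracting, 24 − 12 = 12.

12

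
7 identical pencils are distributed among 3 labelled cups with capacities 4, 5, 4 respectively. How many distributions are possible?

21

Without the upper bounds there are C(9,2) = 36 ways to split 7 among 3 cups.
Subtract solutions that violate a single cap (substitute x_i' = x_i − (cap_i+1)): x_1 ≥ 5 gives C(4,2) = 6; x_2 ≥ 6 gives C(3,2) = 3; x_3 ≥ 5 gives C(4,2) = 6. Together 15.
No two caps can be exceeded simultaneously, so the pair terms are all 0.
By inclusion–exclusion the count is 36 − 15 + 0 = 21.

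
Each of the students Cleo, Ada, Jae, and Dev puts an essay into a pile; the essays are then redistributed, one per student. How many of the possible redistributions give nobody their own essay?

Let Aᵢ be the assignments in which student i gets their own essay. We want the size of the complement of A₁∪…∪A_4.
By inclusion–exclusion this is Σ_{j=0}^{4} (−1)^j C(4,j)·(4−j)!.
Computing: 24 − 24 + 12 − 4 + 1 = 9.

9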